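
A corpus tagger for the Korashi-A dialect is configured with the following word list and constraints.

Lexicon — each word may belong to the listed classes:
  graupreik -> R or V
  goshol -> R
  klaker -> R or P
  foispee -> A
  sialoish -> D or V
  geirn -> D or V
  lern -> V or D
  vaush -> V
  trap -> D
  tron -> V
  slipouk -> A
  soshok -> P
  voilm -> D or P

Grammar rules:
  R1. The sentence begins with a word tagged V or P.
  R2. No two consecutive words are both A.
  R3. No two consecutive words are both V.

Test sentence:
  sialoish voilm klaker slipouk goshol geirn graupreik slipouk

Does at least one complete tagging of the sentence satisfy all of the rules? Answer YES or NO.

YES

Candidates per position — 1:sialoish {D,V}; 2:voilm {D,P}; 3:klaker {R,P}; 4:slipouk {A}; 5:goshol {R}; 6:geirn {D,V}; 7:graupreik {R,V}; 8:slipouk {A}.
One satisfying assignment: V P R A R V R A.
Check: rule 1 holds; rule 2 holds; rule 3 holds.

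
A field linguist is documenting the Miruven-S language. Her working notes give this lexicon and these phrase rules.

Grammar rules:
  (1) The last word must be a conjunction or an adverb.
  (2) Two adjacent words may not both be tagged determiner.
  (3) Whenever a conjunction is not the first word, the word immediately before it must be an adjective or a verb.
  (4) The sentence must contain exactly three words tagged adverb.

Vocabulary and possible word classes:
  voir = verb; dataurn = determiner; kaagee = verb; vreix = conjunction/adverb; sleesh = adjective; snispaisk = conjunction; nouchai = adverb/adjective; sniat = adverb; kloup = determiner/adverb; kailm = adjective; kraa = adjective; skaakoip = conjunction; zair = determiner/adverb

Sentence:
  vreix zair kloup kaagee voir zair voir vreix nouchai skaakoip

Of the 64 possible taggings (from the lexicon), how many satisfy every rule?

Candidates per position — 1:vreix {conjunction,adverb}; 2:zair {determiner,adverb}; 3:kloup {determiner,adverb}; 4:kaagee {verb}; 5:voir {verb}; 6:zair {determiner,adverb}; 7:voir {verb}; 8:vreix {conjunction,adverb}; 9:nouchai {adverb,adjective}; 10:skaakoip {conjunction}.
There are 64 candidate sequences in total.
Checking each against the rules leaves 9 sequences.
Count = 9.

9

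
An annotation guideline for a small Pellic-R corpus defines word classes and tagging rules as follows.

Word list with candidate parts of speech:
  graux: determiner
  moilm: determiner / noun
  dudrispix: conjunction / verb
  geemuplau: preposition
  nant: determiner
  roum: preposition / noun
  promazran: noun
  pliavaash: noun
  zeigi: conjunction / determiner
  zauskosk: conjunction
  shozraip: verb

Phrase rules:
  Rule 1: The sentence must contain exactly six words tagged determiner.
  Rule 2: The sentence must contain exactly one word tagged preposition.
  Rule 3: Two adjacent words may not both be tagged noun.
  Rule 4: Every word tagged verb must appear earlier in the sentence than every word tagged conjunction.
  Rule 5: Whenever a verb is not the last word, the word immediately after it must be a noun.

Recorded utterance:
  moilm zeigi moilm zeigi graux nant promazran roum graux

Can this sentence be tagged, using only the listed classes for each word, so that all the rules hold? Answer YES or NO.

YES

Candidates per position — 1:moilm {determiner,noun}; 2:zeigi {conjunction,determiner}; 3:moilm {determiner,noun}; 4:zeigi {conjunction,determiner}; 5:graux {determiner}; 6:nant {determiner}; 7:promazran {noun}; 8:roum {preposition,noun}; 9:graux {determiner}.
One satisfying assignment: noun determiner determiner determiner determiner determiner noun preposition determiner.
Verifying each rule — rule 1 ✓; rule 2 ✓; rule 3 ✓; rule 4 ✓; rule 5 ✓.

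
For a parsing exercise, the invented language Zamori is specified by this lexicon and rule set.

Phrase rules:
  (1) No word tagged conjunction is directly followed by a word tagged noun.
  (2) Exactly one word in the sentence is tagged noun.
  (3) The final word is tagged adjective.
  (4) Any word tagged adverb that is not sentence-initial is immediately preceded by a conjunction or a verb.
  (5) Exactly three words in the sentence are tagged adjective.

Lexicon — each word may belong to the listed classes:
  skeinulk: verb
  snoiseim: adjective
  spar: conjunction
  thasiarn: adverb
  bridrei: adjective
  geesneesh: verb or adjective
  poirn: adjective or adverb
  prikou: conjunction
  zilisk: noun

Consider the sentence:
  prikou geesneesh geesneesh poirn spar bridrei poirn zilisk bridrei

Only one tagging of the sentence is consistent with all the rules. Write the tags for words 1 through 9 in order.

Candidates per position — 1:prikou {conjunction}; 2:geesneesh {verb,adjective}; 3:geesneesh {verb,adjective}; 4:poirn {adjective,adverb}; 5:spar {conjunction}; 6:bridrei {adjective}; 7:poirn {adjective,adverb}; 8:zilisk {noun}; 9:bridrei {adjective}.
Word 7 cannot be adverb — rule 4 would then fail for every completion. It is adjective.
Word 2 cannot be adjective — rule 5 would then fail for every completion. It is verb.
Word 3 cannot be adjective — rule 5 would then fail for every completion. It is verb.
Word 4 cannot be adjective — rule 5 would then fail for every completion. It is adverb.
The only consistent sequence is: conjunction verb verb adverb conjunction adjective adjective noun adjective.
Checking: rule 1 holds; rule 2 holds; rule 3 holds; rule 4 holds; rule 5 holds.

conjunction verb verb adverb conjunction adjective adjective noun adjective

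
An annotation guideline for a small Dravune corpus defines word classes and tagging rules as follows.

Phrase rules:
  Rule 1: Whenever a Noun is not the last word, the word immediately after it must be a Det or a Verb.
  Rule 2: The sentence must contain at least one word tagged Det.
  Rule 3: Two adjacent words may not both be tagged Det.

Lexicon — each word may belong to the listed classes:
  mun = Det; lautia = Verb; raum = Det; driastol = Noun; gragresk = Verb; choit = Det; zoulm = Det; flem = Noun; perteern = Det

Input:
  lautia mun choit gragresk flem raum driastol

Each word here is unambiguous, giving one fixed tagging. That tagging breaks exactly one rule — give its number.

Fixed tagging: Verb Det Det Verb Noun Det Noun.
Checking each rule: R1 holds, R2 holds, R3 violated.
Only rule 3 fails.

3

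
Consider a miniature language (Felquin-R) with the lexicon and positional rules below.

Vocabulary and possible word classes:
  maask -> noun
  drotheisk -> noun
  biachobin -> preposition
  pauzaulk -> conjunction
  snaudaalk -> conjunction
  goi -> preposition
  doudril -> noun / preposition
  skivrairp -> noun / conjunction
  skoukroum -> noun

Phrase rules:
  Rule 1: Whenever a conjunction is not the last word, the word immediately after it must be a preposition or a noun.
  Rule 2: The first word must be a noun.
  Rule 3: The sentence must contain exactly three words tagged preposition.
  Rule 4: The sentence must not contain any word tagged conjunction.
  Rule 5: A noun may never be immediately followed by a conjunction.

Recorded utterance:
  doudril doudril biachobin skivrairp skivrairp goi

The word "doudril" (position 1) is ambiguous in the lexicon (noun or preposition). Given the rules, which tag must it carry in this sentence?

noun

Candidates per position — 1:doudril {noun,preposition}; 2:doudril {noun,preposition}; 3:biachobin {preposition}; 4:skivrairp {noun,conjunction}; 5:skivrairp {noun,conjunction}; 6:goi {preposition}.
Position 1: tagging it preposition would leave rule 2 unsatisfiable, so it must be noun.
Position 2: tagging it noun would leave rule 3 unsatisfiable, so it must be preposition.
Position 4: tagging it conjunction would leave rule 4 unsatisfiable, so it must be noun.
Position 5: tagging it conjunction would leave rule 4 unsatisfiable, so it must be noun.
So the tagging must be: noun preposition preposition noun noun preposition.
Checking: rule 1 satisfied; rule 2 satisfied; rule 3 satisfied; rule 4 satisfied; rule 5 satisfied.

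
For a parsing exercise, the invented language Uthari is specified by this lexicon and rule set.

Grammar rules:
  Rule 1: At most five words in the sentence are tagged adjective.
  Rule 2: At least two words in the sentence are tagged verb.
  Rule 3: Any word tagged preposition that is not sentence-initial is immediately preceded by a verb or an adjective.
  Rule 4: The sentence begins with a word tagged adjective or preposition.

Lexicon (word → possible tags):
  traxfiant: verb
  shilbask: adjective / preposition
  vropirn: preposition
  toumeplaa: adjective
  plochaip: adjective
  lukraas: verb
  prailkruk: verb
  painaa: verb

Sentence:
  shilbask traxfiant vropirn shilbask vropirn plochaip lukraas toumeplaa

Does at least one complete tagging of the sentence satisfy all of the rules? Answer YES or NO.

Candidates per position — 1:shilbask {adjective,preposition}; 2:traxfiant {verb}; 3:vropirn {preposition}; 4:shilbask {adjective,preposition}; 5:vropirn {preposition}; 6:plochaip {adjective}; 7:lukraas {verb}; 8:toumeplaa {adjective}.
One satisfying assignment: adjective verb preposition adjective preposition adjective verb adjective.
Check: rule 1 satisfied; rule 2 satisfied; rule 3 satisfied; rule 4 satisfied.

YES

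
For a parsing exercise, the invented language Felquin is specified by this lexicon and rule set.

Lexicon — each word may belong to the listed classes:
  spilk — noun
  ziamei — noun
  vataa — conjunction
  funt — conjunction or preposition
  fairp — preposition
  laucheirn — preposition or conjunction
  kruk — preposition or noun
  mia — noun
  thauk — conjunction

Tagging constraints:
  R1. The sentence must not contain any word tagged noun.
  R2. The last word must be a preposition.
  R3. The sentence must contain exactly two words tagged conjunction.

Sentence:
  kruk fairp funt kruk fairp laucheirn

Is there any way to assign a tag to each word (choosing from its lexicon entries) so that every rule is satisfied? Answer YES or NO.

NO

Candidates per position — 1:kruk {preposition,noun}; 2:fairp {preposition}; 3:funt {conjunction,preposition}; 4:kruk {preposition,noun}; 5:fairp {preposition}; 6:laucheirn {preposition,conjunction}.
Every candidate sequence violates at least one rule; no consistent tagging exists.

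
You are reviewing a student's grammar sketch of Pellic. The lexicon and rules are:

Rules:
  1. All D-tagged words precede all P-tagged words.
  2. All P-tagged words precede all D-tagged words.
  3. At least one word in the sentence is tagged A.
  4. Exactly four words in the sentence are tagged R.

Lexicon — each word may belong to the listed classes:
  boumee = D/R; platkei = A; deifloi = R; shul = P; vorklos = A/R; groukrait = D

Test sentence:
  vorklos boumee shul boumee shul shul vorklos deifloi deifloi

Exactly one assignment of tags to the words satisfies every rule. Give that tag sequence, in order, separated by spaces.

Candidates per position — 1:vorklos {A,R}; 2:boumee {D,R}; 3:shul {P}; 4:boumee {D,R}; 5:shul {P}; 6:shul {P}; 7:vorklos {A,R}; 8:deifloi {R}; 9:deifloi {R}.
Position 2: D is ruled out by rule 2; that leaves R.
Position 4: D is ruled out by rule 1; that leaves R.
Position 7: R is ruled out by rule 4; that leaves A.
Position 1: R is ruled out by rule 4; that leaves A.
The unique satisfying tagging is: A R P R P P A R R.
Checking: rule 1 holds; rule 2 holds; rule 3 holds; rule 4 holds.

A R P R P P A R R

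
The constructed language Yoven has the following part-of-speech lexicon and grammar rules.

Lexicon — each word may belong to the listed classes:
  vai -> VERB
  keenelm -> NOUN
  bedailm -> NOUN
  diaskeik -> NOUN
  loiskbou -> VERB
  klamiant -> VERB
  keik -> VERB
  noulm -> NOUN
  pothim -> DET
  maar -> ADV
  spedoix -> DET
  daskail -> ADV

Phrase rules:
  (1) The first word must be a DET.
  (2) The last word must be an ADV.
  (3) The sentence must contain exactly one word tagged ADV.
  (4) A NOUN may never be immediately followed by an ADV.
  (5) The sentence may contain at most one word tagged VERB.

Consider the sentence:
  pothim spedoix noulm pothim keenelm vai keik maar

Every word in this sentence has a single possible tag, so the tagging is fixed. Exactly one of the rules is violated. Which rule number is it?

5

Fixed tagging: DET DET NOUN DET NOUN VERB VERB ADV.
Rule check: R1 ok, R2 ok, R3 ok, R4 ok, R5 fails.
Only rule 5 fails.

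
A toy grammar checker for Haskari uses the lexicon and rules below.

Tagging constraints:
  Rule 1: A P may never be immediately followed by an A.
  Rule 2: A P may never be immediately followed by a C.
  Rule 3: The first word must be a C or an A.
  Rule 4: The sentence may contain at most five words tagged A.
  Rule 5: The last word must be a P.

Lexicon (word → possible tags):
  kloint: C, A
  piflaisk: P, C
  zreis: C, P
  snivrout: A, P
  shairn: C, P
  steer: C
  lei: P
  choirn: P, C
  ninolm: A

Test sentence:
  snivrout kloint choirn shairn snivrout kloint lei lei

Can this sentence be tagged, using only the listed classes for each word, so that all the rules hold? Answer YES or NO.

Candidates per position — 1:snivrout {A,P}; 2:kloint {C,A}; 3:choirn {P,C}; 4:shairn {C,P}; 5:snivrout {A,P}; 6:kloint {C,A}; 7:lei {P}; 8:lei {P}.
One satisfying assignment: A C C C A C P P.
Checking: rule 1 holds; rule 2 holds; rule 3 holds; rule 4 holds; rule 5 holds.

YES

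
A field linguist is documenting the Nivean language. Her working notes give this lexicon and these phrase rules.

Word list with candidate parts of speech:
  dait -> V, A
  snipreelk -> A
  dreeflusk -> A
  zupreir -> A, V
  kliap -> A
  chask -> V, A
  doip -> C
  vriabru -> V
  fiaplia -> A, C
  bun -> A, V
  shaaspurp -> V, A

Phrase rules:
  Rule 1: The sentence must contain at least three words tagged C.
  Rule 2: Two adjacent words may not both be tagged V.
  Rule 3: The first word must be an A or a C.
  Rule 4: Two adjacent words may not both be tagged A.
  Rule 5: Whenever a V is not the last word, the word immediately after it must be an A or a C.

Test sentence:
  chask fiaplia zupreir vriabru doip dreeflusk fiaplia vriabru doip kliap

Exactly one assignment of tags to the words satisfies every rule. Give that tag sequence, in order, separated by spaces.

A C A V C A C V C A

Candidates per position — 1:chask {V,A}; 2:fiaplia {A,C}; 3:zupreir {A,V}; 4:vriabru {V}; 5:doip {C}; 6:dreeflusk {A}; 7:fiaplia {A,C}; 8:vriabru {V}; 9:doip {C}; 10:kliap {A}.
If word 1 were V, no tagging could satisfy rule 3; so word 1 is A.
If word 2 were A, no tagging could satisfy rule 4; so word 2 is C.
If word 3 were V, no tagging could satisfy rule 2; so word 3 is A.
If word 7 were A, no tagging could satisfy rule 4; so word 7 is C.
So the tagging must be: A C A V C A C V C A.
Checking: rule 1 satisfied; rule 2 satisfied; rule 3 satisfied; rule 4 satisfied; rule 5 satisfied.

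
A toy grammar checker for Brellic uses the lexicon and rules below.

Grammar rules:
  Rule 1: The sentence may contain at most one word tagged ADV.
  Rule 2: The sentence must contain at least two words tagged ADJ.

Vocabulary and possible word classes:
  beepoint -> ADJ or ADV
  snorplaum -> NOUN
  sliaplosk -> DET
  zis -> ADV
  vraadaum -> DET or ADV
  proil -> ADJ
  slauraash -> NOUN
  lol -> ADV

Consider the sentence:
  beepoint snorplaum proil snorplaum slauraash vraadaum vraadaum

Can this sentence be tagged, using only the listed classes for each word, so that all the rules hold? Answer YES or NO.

YES

Candidates per position — 1:beepoint {ADJ,ADV}; 2:snorplaum {NOUN}; 3:proil {ADJ}; 4:snorplaum {NOUN}; 5:slauraash {NOUN}; 6:vraadaum {DET,ADV}; 7:vraadaum {DET,ADV}.
One satisfying assignment: ADJ NOUN ADJ NOUN NOUN DET ADV.
Check: rule 1 holds; rule 2 holds.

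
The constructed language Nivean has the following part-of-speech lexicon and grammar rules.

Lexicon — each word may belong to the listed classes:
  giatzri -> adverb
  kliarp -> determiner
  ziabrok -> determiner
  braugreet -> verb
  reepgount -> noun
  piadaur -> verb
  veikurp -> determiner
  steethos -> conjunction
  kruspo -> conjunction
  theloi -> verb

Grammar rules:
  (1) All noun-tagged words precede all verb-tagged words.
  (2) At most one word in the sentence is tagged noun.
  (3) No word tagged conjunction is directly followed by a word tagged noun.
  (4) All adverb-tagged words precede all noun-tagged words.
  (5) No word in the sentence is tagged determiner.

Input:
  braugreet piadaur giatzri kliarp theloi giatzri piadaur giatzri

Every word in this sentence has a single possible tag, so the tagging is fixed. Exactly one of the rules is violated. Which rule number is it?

Fixed tagging: verb verb adverb determiner verb adverb verb adverb.
Applying the rules: R1 ✓, R2 ✓, R3 ✓, R4 ✓, R5 ✗.
Only rule 5 fails.

5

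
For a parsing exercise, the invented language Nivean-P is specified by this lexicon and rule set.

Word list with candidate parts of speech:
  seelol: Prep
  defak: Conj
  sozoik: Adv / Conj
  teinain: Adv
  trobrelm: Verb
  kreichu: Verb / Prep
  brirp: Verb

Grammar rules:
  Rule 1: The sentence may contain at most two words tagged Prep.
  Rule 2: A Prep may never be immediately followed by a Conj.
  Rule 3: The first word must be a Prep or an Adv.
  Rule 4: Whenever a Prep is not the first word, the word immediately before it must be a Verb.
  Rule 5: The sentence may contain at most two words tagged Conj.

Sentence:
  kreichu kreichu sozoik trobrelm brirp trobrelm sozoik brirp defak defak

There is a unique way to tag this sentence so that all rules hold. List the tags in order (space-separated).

Candidates per position — 1:kreichu {Verb,Prep}; 2:kreichu {Verb,Prep}; 3:sozoik {Adv,Conj}; 4:trobrelm {Verb}; 5:brirp {Verb}; 6:trobrelm {Verb}; 7:sozoik {Adv,Conj}; 8:brirp {Verb}; 9:defak {Conj}; 10:defak {Conj}.
At position 1, choosing Verb makes rule 3 impossible to satisfy; hence Prep.
At position 2, choosing Prep makes rule 4 impossible to satisfy; hence Verb.
At position 3, choosing Conj makes rule 5 impossible to satisfy; hence Adv.
At position 7, choosing Conj makes rule 5 impossible to satisfy; hence Adv.
So the tagging must be: Prep Verb Adv Verb Verb Verb Adv Verb Conj Conj.
Checking: rule 1 ok; rule 2 ok; rule 3 ok; rule 4 ok; rule 5 ok.

Prep Verb Adv Verb Verb Verb Adv Verb Conj Conj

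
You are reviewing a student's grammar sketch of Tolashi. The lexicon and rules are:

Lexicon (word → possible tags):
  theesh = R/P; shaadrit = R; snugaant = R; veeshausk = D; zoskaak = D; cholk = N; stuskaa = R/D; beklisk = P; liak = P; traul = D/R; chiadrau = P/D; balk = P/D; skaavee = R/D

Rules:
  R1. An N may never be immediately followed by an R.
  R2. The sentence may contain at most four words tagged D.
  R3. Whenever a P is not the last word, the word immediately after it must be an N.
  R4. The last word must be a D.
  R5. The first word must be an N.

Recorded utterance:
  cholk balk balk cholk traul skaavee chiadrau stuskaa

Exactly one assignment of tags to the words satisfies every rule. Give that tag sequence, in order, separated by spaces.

N D P N D R D D

Candidates per position — 1:cholk {N}; 2:balk {P,D}; 3:balk {P,D}; 4:cholk {N}; 5:traul {D,R}; 6:skaavee {R,D}; 7:chiadrau {P,D}; 8:stuskaa {R,D}.
If word 2 were P, no tagging could satisfy rule 3; so word 2 is D.
If word 5 were R, no tagging could satisfy rule 1; so word 5 is D.
If word 7 were P, no tagging could satisfy rule 3; so word 7 is D.
If word 8 were R, no tagging could satisfy rule 4; so word 8 is D.
If word 3 were D, no tagging could satisfy rule 2; so word 3 is P.
If word 6 were D, no tagging could satisfy rule 2; so word 6 is R.
So the tagging must be: N D P N D R D D.
Check: rule 1 ok; rule 2 ok; rule 3 ok; rule 4 ok; rule 5 ok.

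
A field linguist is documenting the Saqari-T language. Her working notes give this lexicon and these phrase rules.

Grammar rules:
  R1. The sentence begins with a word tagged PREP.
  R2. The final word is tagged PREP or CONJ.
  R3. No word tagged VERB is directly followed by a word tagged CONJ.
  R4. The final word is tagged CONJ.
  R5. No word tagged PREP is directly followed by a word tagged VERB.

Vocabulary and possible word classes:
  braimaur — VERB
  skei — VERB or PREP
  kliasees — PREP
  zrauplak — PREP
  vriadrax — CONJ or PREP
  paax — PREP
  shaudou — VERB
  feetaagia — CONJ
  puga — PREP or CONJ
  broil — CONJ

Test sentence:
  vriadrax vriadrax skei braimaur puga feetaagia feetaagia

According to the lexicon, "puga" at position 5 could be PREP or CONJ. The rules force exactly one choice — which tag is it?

PREP

Candidates per position — 1:vriadrax {CONJ,PREP}; 2:vriadrax {CONJ,PREP}; 3:skei {VERB,PREP}; 4:braimaur {VERB}; 5:puga {PREP,CONJ}; 6:feetaagia {CONJ}; 7:feetaagia {CONJ}.
Word 1 cannot be CONJ — rule 1 would then fail for every completion. It is PREP.
Word 2 cannot be PREP — rule 5 would then fail for every completion. It is CONJ.
Word 3 cannot be PREP — rule 5 would then fail for every completion. It is VERB.
Word 5 cannot be CONJ — rule 3 would then fail for every completion. It is PREP.
So the tagging must be: PREP CONJ VERB VERB PREP CONJ CONJ.
Checking: rule 1 ✓; rule 2 ✓; rule 3 ✓; rule 4 ✓; rule 5 ✓.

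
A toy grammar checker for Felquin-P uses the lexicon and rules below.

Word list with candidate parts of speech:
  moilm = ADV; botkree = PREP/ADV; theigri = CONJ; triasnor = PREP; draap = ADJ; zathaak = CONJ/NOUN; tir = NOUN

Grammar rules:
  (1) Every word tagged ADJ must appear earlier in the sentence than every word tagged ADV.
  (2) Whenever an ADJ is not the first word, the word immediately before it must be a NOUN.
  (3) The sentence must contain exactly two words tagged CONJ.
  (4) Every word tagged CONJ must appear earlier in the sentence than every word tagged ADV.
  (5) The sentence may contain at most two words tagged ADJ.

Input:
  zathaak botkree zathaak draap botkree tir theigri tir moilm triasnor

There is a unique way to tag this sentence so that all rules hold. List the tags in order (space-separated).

CONJ PREP NOUN ADJ PREP NOUN CONJ NOUN ADV PREP

Candidates per position — 1:zathaak {CONJ,NOUN}; 2:botkree {PREP,ADV}; 3:zathaak {CONJ,NOUN}; 4:draap {ADJ}; 5:botkree {PREP,ADV}; 6:tir {NOUN}; 7:theigri {CONJ}; 8:tir {NOUN}; 9:moilm {ADV}; 10:triasnor {PREP}.
Word 2 cannot be ADV — rule 1 would then fail for every completion. It is PREP.
Word 3 cannot be CONJ — rule 2 would then fail for every completion. It is NOUN.
Word 5 cannot be ADV — rule 4 would then fail for every completion. It is PREP.
Word 1 cannot be NOUN — rule 3 would then fail for every completion. It is CONJ.
The only consistent sequence is: CONJ PREP NOUN ADJ PREP NOUN CONJ NOUN ADV PREP.
Checking: rule 1 ok; rule 2 ok; rule 3 ok; rule 4 ok; rule 5 ok.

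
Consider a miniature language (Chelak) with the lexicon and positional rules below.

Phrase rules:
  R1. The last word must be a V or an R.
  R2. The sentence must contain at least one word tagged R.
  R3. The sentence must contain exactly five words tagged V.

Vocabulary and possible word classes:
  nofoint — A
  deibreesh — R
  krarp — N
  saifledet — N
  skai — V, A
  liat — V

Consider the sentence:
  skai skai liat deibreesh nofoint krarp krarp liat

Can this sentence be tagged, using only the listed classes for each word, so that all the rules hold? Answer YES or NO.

NO

Candidates per position — 1:skai {V,A}; 2:skai {V,A}; 3:liat {V}; 4:deibreesh {R}; 5:nofoint {A}; 6:krarp {N}; 7:krarp {N}; 8:liat {V}.
Rule 3 cannot be satisfied by any choice of tags from the lexicon.
So there is no consistent tagging.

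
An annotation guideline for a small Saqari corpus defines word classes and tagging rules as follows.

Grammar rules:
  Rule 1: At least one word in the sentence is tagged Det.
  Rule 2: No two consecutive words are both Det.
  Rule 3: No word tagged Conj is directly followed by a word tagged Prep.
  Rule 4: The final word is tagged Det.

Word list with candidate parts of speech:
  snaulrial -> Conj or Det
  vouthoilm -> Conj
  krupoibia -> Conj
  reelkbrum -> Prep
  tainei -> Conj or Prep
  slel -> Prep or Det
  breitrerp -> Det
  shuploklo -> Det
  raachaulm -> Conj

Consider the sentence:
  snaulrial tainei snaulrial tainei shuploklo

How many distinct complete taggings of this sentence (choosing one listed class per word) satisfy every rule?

Candidates per position — 1:snaulrial {Conj,Det}; 2:tainei {Conj,Prep}; 3:snaulrial {Conj,Det}; 4:tainei {Conj,Prep}; 5:shuploklo {Det}.
There are 16 candidate sequences in total.
Checking each against the rules leaves 9 sequences.
Count = 9.

9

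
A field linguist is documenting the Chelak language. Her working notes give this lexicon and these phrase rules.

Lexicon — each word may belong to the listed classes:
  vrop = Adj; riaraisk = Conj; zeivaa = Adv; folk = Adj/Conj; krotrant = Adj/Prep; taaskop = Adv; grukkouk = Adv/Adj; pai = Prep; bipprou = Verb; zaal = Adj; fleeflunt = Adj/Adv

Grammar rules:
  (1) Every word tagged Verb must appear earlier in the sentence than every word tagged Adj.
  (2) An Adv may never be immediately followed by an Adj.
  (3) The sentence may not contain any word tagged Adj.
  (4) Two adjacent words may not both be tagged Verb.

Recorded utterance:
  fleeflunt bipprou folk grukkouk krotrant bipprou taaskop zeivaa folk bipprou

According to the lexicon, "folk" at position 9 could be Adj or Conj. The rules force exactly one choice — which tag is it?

Candidates per position — 1:fleeflunt {Adj,Adv}; 2:bipprou {Verb}; 3:folk {Adj,Conj}; 4:grukkouk {Adv,Adj}; 5:krotrant {Adj,Prep}; 6:bipprou {Verb}; 7:taaskop {Adv}; 8:zeivaa {Adv}; 9:folk {Adj,Conj}; 10:bipprou {Verb}.
Word 1 cannot be Adj — rule 1 would then fail for every completion. It is Adv.
Word 3 cannot be Adj — rule 1 would then fail for every completion. It is Conj.
Word 4 cannot be Adj — rule 1 would then fail for every completion. It is Adv.
Word 5 cannot be Adj — rule 1 would then fail for every completion. It is Prep.
Word 9 cannot be Adj — rule 1 would then fail for every completion. It is Conj.
So the tagging must be: Adv Verb Conj Adv Prep Verb Adv Adv Conj Verb.
Rule-by-rule: rule 1 satisfied; rule 2 satisfied; rule 3 satisfied; rule 4 satisfied.

Conj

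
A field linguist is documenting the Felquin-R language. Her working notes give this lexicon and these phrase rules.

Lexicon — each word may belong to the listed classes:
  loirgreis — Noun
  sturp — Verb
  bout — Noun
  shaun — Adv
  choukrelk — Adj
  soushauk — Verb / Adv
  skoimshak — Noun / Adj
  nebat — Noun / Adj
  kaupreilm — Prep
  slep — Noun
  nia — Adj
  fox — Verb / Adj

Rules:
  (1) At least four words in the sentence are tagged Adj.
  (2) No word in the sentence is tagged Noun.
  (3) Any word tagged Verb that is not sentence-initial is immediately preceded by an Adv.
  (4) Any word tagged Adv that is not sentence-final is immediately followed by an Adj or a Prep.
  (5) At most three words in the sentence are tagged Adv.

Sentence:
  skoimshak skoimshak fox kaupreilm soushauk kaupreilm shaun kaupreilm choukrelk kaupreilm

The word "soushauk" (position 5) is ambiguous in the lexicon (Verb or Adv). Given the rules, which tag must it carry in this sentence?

Adv

Candidates per position — 1:skoimshak {Noun,Adj}; 2:skoimshak {Noun,Adj}; 3:fox {Verb,Adj}; 4:kaupreilm {Prep}; 5:soushauk {Verb,Adv}; 6:kaupreilm {Prep}; 7:shaun {Adv}; 8:kaupreilm {Prep}; 9:choukrelk {Adj}; 10:kaupreilm {Prep}.
Position 1: tagging it Noun would leave rule 1 unsatisfiable, so it must be Adj.
Position 2: tagging it Noun would leave rule 1 unsatisfiable, so it must be Adj.
Position 3: tagging it Verb would leave rule 1 unsatisfiable, so it must be Adj.
Position 5: tagging it Verb would leave rule 3 unsatisfiable, so it must be Adv.
The only consistent sequence is: Adj Adj Adj Prep Adv Prep Adv Prep Adj Prep.
Rule-by-rule: rule 1 satisfied; rule 2 satisfied; rule 3 satisfied; rule 4 satisfied; rule 5 satisfied.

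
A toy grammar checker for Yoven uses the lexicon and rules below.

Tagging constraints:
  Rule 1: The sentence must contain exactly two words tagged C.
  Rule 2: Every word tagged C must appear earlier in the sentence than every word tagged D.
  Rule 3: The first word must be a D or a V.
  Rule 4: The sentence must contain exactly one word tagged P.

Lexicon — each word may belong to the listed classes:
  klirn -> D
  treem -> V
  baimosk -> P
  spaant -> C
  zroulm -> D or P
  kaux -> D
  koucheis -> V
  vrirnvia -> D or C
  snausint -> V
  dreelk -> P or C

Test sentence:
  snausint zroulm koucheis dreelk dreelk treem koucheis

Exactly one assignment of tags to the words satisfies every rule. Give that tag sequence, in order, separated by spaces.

Candidates per position — 1:snausint {V}; 2:zroulm {D,P}; 3:koucheis {V}; 4:dreelk {P,C}; 5:dreelk {P,C}; 6:treem {V}; 7:koucheis {V}.
At position 4, choosing P makes rule 1 impossible to satisfy; hence C.
At position 5, choosing P makes rule 1 impossible to satisfy; hence C.
At position 2, choosing D makes rule 2 impossible to satisfy; hence P.
The only consistent sequence is: V P V C C V V.
Checking: rule 1 satisfied; rule 2 satisfied; rule 3 satisfied; rule 4 satisfied.

V P V C C V V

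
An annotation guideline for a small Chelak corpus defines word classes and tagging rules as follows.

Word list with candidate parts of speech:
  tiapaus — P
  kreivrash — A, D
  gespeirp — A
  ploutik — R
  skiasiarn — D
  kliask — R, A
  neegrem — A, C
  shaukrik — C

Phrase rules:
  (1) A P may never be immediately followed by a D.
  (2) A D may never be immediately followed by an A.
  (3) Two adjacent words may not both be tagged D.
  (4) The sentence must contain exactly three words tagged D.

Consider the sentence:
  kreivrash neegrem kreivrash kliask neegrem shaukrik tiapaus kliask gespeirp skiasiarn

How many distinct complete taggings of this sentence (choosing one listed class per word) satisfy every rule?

Candidates per position — 1:kreivrash {A,D}; 2:neegrem {A,C}; 3:kreivrash {A,D}; 4:kliask {R,A}; 5:neegrem {A,C}; 6:shaukrik {C}; 7:tiapaus {P}; 8:kliask {R,A}; 9:gespeirp {A}; 10:skiasiarn {D}.
There are 64 candidate sequences in total.
The sequences that satisfy every rule: D C D R A C P R A D; D C D R A C P A A D; D C D R C C P R A D; D C D R C C P A A D.
Count = 4.

4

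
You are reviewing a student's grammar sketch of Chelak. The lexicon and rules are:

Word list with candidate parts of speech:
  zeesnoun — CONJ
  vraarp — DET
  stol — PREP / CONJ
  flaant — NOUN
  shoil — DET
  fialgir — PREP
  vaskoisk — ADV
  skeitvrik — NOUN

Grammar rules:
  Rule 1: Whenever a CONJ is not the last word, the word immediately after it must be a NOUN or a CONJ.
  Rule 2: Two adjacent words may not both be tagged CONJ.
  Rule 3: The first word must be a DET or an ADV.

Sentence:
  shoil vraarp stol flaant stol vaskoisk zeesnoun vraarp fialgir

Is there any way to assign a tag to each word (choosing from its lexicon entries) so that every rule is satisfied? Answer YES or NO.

NO

Candidates per position — 1:shoil {DET}; 2:vraarp {DET}; 3:stol {PREP,CONJ}; 4:flaant {NOUN}; 5:stol {PREP,CONJ}; 6:vaskoisk {ADV}; 7:zeesnoun {CONJ}; 8:vraarp {DET}; 9:fialgir {PREP}.
Rule 1 cannot be satisfied by any choice of tags from the lexicon.
So there is no consistent tagging.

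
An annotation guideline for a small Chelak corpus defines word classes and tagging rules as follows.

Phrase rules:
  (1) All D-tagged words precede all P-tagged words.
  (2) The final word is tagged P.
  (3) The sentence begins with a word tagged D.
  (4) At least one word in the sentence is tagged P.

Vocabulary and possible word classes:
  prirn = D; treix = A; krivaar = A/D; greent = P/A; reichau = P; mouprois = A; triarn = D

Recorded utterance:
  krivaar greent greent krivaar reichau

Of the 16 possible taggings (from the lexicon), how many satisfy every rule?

Candidates per position — 1:krivaar {A,D}; 2:greent {P,A}; 3:greent {P,A}; 4:krivaar {A,D}; 5:reichau {P}.
There are 16 candidate sequences in total.
The sequences that satisfy every rule: D P P A P; D P A A P; D A P A P; D A A A P; D A A D P.
Count = 5.

5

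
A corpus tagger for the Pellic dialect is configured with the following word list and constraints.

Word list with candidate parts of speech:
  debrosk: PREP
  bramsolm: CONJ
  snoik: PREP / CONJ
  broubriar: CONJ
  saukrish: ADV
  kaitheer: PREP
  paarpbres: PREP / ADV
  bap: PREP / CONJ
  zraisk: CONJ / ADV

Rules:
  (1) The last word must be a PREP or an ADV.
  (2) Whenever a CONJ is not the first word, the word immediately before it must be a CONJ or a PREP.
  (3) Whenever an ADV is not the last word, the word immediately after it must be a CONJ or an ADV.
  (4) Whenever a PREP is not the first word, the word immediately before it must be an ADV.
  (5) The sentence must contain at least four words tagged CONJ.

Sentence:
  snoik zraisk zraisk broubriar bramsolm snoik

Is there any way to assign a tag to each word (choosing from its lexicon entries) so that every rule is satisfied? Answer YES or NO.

Candidates per position — 1:snoik {PREP,CONJ}; 2:zraisk {CONJ,ADV}; 3:zraisk {CONJ,ADV}; 4:broubriar {CONJ}; 5:bramsolm {CONJ}; 6:snoik {PREP,CONJ}.
Every candidate sequence violates at least one rule; no consistent tagging exists.

NO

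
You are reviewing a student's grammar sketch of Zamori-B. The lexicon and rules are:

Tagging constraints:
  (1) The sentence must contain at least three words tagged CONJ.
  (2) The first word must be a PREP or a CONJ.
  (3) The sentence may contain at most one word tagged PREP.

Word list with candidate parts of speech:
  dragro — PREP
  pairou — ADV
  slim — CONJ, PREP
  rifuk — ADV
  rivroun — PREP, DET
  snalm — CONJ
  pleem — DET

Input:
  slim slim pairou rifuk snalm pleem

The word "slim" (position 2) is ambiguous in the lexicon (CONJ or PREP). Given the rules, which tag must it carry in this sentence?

CONJ

Candidates per position — 1:slim {CONJ,PREP}; 2:slim {CONJ,PREP}; 3:pairou {ADV}; 4:rifuk {ADV}; 5:snalm {CONJ}; 6:pleem {DET}.
If word 1 were PREP, no tagging could satisfy rule 1; so word 1 is CONJ.
If word 2 were PREP, no tagging could satisfy rule 1; so word 2 is CONJ.
That leaves exactly one tagging: CONJ CONJ ADV ADV CONJ DET.
Verifying each rule — rule 1 ok; rule 2 ok; rule 3 ok.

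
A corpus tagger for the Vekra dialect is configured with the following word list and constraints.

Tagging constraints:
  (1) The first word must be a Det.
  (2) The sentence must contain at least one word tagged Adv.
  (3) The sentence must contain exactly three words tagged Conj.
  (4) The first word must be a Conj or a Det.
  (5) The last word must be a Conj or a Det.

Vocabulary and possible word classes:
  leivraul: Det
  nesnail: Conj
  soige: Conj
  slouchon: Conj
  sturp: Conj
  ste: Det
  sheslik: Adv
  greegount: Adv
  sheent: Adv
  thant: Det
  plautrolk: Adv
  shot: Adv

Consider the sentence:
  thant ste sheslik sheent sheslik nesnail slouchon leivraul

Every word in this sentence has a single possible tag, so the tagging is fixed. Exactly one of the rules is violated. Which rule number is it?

3

Fixed tagging: Det Det Adv Adv Adv Conj Conj Det.
Checking each rule: R1 ok, R2 ok, R3 fails, R4 ok, R5 ok.
Only rule 3 fails.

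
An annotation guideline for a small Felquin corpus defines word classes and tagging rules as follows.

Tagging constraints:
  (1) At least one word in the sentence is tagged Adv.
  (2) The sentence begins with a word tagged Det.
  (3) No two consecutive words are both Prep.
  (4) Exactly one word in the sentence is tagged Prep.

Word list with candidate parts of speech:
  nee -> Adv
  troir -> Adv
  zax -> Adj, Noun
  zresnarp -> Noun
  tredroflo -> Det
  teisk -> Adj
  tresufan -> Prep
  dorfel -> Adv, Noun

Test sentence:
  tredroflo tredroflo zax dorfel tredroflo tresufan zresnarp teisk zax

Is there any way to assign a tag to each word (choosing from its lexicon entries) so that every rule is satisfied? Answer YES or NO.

YES

Candidates per position — 1:tredroflo {Det}; 2:tredroflo {Det}; 3:zax {Adj,Noun}; 4:dorfel {Adv,Noun}; 5:tredroflo {Det}; 6:tresufan {Prep}; 7:zresnarp {Noun}; 8:teisk {Adj}; 9:zax {Adj,Noun}.
One satisfying assignment: Det Det Noun Adv Det Prep Noun Adj Adj.
Check: rule 1 ok; rule 2 ok; rule 3 ok; rule 4 ok.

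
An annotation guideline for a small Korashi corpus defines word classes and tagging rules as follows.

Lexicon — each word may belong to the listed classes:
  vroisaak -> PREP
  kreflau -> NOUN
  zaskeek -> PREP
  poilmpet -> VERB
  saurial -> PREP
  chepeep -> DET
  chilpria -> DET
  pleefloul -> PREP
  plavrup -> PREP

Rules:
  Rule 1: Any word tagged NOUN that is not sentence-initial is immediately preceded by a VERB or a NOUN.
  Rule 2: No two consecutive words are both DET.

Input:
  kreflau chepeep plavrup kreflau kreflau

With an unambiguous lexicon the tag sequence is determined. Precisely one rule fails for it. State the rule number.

1

Fixed tagging: NOUN DET PREP NOUN NOUN.
Applying the rules: R1 violated, R2 holds.
Only rule 1 fails.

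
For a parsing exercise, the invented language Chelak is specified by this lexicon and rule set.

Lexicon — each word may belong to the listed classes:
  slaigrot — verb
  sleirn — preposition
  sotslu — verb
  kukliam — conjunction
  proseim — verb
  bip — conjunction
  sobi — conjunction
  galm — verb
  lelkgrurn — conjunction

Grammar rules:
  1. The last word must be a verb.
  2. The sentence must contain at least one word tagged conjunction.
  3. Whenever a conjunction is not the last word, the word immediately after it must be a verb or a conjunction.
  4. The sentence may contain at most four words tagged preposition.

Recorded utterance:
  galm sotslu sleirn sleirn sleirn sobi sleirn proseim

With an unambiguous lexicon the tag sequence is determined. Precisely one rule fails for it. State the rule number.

Fixed tagging: verb verb preposition preposition preposition conjunction preposition verb.
Checking each rule: R1 pass, R2 pass, R3 fail, R4 pass.
Only rule 3 fails.

3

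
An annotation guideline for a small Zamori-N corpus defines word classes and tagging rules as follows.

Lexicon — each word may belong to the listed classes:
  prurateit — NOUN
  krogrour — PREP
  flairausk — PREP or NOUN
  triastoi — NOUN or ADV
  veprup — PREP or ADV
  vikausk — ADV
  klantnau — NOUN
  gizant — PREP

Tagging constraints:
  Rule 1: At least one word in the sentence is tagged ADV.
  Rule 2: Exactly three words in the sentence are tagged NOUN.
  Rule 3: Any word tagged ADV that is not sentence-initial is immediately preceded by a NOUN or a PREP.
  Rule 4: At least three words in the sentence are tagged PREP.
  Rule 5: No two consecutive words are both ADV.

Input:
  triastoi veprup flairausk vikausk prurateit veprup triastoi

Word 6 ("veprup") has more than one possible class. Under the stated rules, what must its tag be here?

PREP

Candidates per position — 1:triastoi {NOUN,ADV}; 2:veprup {PREP,ADV}; 3:flairausk {PREP,NOUN}; 4:vikausk {ADV}; 5:prurateit {NOUN}; 6:veprup {PREP,ADV}; 7:triastoi {NOUN,ADV}.
Position 2: tagging it ADV would leave rule 4 unsatisfiable, so it must be PREP.
Position 3: tagging it NOUN would leave rule 4 unsatisfiable, so it must be PREP.
Position 6: tagging it ADV would leave rule 4 unsatisfiable, so it must be PREP.
Position 7: tagging it ADV would leave rule 2 unsatisfiable, so it must be NOUN.
Position 1: tagging it ADV would leave rule 2 unsatisfiable, so it must be NOUN.
The only consistent sequence is: NOUN PREP PREP ADV NOUN PREP NOUN.
Verifying each rule — rule 1 ok; rule 2 ok; rule 3 ok; rule 4 ok; rule 5 ok.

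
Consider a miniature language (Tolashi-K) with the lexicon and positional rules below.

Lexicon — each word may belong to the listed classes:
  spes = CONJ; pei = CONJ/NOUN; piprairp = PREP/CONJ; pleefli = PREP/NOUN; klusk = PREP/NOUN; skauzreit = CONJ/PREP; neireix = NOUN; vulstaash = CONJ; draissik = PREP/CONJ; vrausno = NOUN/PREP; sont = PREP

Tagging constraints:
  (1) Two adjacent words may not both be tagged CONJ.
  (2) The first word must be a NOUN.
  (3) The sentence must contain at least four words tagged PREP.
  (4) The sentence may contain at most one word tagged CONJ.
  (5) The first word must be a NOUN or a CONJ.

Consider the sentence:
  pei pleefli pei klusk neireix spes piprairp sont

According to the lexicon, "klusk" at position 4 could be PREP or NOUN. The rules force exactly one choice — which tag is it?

Candidates per position — 1:pei {CONJ,NOUN}; 2:pleefli {PREP,NOUN}; 3:pei {CONJ,NOUN}; 4:klusk {PREP,NOUN}; 5:neireix {NOUN}; 6:spes {CONJ}; 7:piprairp {PREP,CONJ}; 8:sont {PREP}.
At position 1, choosing CONJ makes rule 2 impossible to satisfy; hence NOUN.
At position 2, choosing NOUN makes rule 3 impossible to satisfy; hence PREP.
At position 3, choosing CONJ makes rule 4 impossible to satisfy; hence NOUN.
At position 4, choosing NOUN makes rule 3 impossible to satisfy; hence PREP.
At position 7, choosing CONJ makes rule 1 impossible to satisfy; hence PREP.
The only consistent sequence is: NOUN PREP NOUN PREP NOUN CONJ PREP PREP.
Checking: rule 1 ✓; rule 2 ✓; rule 3 ✓; rule 4 ✓; rule 5 ✓.

PREP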